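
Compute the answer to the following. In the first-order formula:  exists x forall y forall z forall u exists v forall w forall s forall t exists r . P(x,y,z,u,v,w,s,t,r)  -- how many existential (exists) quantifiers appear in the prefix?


Quantifier prefix: exists x forall y forall z forall u exists v forall w forall s forall t exists r
Mark each quantifier type:
  E U U U E U U U E
Universal count = 6, Existential count = 3
Asked for existential (exists) quantifiers: 3

3


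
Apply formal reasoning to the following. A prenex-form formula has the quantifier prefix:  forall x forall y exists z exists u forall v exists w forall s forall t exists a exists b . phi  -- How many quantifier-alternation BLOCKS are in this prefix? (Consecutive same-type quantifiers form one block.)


Quantifier-type sequence: A A E E A E A A E E  (A=forall, E=exists)
Group into maximal same-type runs:
  Ax2 | Ex2 | Ax1 | Ex1 | Ax2 | Ex2
Number of blocks = 6

6


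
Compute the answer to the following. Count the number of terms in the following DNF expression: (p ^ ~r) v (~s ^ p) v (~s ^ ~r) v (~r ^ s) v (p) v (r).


A DNF formula is a disjunction of terms (conjunctions).
Terms are separated by v.
Counting the disjuncts: 6 terms.

6


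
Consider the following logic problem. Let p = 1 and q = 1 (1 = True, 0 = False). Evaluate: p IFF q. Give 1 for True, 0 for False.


p = 1, q = 1
Operation: p IFF q
Evaluate: 1 IFF 1 = 1

1


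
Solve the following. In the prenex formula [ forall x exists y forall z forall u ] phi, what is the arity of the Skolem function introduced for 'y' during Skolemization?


Quantifier prefix: forall x exists y forall z forall u
'y' is existentially quantified at position 2.
Universal variables preceding it: x
Skolem function arity = 1

1


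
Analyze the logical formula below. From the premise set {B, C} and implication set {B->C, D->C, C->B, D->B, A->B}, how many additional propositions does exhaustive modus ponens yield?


Initial facts: {B, C}
Apply modus ponens to closure:
  (no implication fires)
Final known: {B, C}
New propositions: {(none)}
Count = 0

0


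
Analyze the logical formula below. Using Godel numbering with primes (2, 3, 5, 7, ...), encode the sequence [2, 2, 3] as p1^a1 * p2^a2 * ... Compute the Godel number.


Encode each element as an exponent of the corresponding prime:
  2^2 = 4
  3^2 = 9
  5^3 = 125
Product = 4 * 9 * 125 = 4500

4500


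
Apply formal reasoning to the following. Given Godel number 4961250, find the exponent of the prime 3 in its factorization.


Factorize 4961250 by dividing by 3 repeatedly.
Division steps: 3 divides 4961250 exactly 4 time(s).
Exponent of 3 = 4

4


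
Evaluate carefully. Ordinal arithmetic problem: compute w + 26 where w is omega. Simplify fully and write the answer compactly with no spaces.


Compute w + 26.
Ordinal + is associative but NOT commutative; for finite n>0, n + w = w but w + n stays w+n.
w + 26 is already in normal form (a successor ordinal beyond w).
Result = w+26

w+26


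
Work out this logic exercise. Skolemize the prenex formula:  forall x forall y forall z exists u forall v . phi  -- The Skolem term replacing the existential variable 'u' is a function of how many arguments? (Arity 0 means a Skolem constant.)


Quantifier prefix: forall x forall y forall z exists u forall v
'u' is existentially quantified at position 4.
Universal variables preceding it: x, y, z
Skolem function arity = 3

3


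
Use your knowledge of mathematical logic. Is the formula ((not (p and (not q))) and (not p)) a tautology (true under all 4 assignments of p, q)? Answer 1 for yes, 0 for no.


Check all 4 assignments:
p=0, q=0: 1
p=0, q=1: 1
p=1, q=0: 0
p=1, q=1: 0
Satisfying count = 2/4.
Tautology iff count = 4: no.

0


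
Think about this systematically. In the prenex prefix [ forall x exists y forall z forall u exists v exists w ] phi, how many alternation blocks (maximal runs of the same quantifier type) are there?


Quantifier-type sequence: A E A A E E  (A=forall, E=exists)
Group into maximal same-type runs:
  Ax1 | Ex1 | Ax2 | Ex2
Number of blocks = 4

4


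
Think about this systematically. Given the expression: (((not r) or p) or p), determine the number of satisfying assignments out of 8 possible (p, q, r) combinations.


Check all 8 assignments:
p=0, q=0, r=0: 1
p=0, q=0, r=1: 0
p=0, q=1, r=0: 1
p=0, q=1, r=1: 0
p=1, q=0, r=0: 1
p=1, q=0, r=1: 1
p=1, q=1, r=0: 1
p=1, q=1, r=1: 1
Count of True = 6

6


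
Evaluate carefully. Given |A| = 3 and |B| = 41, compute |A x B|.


The Cartesian product A x B contains all ordered pairs (a, b).
|A x B| = |A| * |B| = 3 * 41 = 123

123


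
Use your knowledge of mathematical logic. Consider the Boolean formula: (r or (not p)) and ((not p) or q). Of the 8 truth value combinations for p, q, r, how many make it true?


Evaluate all 8 assignments for p, q, r:
p=0, q=0, r=0: 1
p=0, q=0, r=1: 1
p=0, q=1, r=0: 1
p=0, q=1, r=1: 1
p=1, q=0, r=0: 0
p=1, q=0, r=1: 0
p=1, q=1, r=0: 0
p=1, q=1, r=1: 1
Satisfying count = 5

5


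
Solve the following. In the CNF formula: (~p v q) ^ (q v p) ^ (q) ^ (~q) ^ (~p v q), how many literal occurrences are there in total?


Counting literals in each clause:
Clause 1: 2 literal(s)
Clause 2: 2 literal(s)
Clause 3: 1 literal(s)
Clause 4: 1 literal(s)
Clause 5: 2 literal(s)
Total = 8

8


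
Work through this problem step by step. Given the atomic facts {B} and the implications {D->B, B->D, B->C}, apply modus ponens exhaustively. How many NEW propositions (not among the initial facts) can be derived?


Initial facts: {B}
Apply modus ponens to closure:
  B and B->D  =>  D
  B and B->C  =>  C
Final known: {B, C, D}
New propositions: {C, D}
Count = 2

2


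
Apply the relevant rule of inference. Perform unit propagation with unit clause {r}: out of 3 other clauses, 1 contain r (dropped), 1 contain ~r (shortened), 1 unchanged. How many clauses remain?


Satisfied (removed): 1
Shortened (remain): 1
Unchanged (remain): 1
Remaining = 1 + 1 = 2

2


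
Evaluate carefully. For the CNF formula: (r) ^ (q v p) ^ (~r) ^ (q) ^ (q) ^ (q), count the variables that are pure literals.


Check each variable for pure literal status:
p: pure positive
q: pure positive
r: mixed (not pure)
Pure literal count = 2

2


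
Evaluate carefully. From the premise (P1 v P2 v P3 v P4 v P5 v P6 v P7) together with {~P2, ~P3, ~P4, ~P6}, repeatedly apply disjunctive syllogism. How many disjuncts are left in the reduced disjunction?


Original disjuncts (7): P1, P2, P3, P4, P5, P6, P7
Negated (eliminate): ~P2, ~P3, ~P4, ~P6
Remaining disjuncts: P1, P5, P7
Count = 7 - 4 = 3

3


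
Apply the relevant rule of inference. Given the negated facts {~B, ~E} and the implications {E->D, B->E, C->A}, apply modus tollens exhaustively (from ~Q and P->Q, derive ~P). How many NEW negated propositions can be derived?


Initial negated facts: {~B, ~E}
Apply modus tollens to closure:
  (no implication fires)
Final negated: {~B, ~E}
New negations: {(none)}
Count = 0

0


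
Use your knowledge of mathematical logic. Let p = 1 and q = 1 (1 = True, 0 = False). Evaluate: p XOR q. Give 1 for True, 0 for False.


p = 1, q = 1
Operation: p XOR q
Evaluate: 1 XOR 1 = 0

0


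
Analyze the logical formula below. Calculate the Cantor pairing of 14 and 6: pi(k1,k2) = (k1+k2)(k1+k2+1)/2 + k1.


k1 + k2 = 20
(k1+k2)(k1+k2+1)/2 = 20 * 21 / 2 = 210
pi = 210 + 14 = 224

224


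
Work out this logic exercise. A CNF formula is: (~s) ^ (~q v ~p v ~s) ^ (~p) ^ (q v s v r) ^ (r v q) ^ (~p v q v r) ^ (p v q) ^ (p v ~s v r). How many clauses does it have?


A CNF formula is a conjunction of clauses.
Clauses are separated by ^.
Counting the conjuncts: 8 clauses.

8


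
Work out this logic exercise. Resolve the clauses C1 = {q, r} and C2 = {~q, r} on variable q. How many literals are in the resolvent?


Remove q from C1 and ~q from C2.
C1 remainder: {r}
C2 remainder: {r}
Union (resolvent): {r}
Resolvent has 1 literal(s).

1


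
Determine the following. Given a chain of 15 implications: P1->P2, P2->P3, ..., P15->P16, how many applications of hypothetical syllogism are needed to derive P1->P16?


With 15 implications in a chain connecting 16 propositions:
P1->P2, P2->P3, ..., P15->P16
Steps needed = (number of implications) - 1 = 15 - 1 = 14

14


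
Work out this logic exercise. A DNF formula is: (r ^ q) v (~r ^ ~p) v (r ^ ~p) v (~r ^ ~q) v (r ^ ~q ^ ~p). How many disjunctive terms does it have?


A DNF formula is a disjunction of terms (conjunctions).
Terms are separated by v.
Counting the disjuncts: 5 terms.

5


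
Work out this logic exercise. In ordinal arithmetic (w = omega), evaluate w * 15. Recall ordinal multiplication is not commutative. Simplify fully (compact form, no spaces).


Compute w * 15.
Ordinal * is associative and left-distributive over +, but NOT commutative; for finite n>1, n*w = w but w*n stays w*n.
w * 15 means 15 copies of w concatenated: w*15.
Result = w*15

w*15


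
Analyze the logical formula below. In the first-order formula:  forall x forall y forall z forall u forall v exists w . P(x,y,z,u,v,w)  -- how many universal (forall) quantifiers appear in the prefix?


Quantifier prefix: forall x forall y forall z forall u forall v exists w
Mark each quantifier type:
  U U U U U E
Universal count = 5, Existential count = 1
Asked for universal (forall) quantifiers: 5

5


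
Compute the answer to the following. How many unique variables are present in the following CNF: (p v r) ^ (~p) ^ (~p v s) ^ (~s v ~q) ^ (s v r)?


Identify each variable that appears in the formula.
Variables found: p, q, r, s
Count = 4

4


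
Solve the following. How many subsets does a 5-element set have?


The power set of a set with n elements has 2^n elements.
|P(S)| = 2^5 = 32

32


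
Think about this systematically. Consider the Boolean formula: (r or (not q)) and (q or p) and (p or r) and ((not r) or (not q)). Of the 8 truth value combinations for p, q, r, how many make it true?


Evaluate all 8 assignments for p, q, r:
p=0, q=0, r=0: 0
p=0, q=0, r=1: 0
p=0, q=1, r=0: 0
p=0, q=1, r=1: 0
p=1, q=0, r=0: 1
p=1, q=0, r=1: 1
p=1, q=1, r=0: 0
p=1, q=1, r=1: 0
Satisfying count = 2

2


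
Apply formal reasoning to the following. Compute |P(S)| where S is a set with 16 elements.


The power set of a set with n elements has 2^n elements.
|P(S)| = 2^16 = 65536

65536


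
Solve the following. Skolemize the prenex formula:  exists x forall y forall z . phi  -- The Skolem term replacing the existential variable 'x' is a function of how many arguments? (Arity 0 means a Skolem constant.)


Quantifier prefix: exists x forall y forall z
'x' is existentially quantified at position 1.
No universal quantifiers precede it.
Skolem function arity = 0 (a Skolem constant)

0


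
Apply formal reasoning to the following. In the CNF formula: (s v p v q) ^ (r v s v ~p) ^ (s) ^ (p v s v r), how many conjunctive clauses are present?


A CNF formula is a conjunction of clauses.
Clauses are separated by ^.
Counting the conjuncts: 4 clauses.

4


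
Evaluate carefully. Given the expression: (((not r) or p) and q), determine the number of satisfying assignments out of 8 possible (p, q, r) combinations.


Check all 8 assignments:
p=0, q=0, r=0: 0
p=0, q=0, r=1: 0
p=0, q=1, r=0: 1
p=0, q=1, r=1: 0
p=1, q=0, r=0: 0
p=1, q=0, r=1: 0
p=1, q=1, r=0: 1
p=1, q=1, r=1: 1
Count of True = 3

3


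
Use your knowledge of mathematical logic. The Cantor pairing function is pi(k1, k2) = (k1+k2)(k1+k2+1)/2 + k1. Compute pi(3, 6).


k1 + k2 = 9
(k1+k2)(k1+k2+1)/2 = 9 * 10 / 2 = 45
pi = 45 + 3 = 48

48


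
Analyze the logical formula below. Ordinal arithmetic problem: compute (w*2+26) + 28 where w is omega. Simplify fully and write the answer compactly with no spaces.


Compute (w*2+26) + 28.
Ordinal + is associative but NOT commutative; for finite n>0, n + w = w but w + n stays w+n.
By associativity: (w*2+26) + 28 = w*2 + (26+28) = w*2+54.
Result = w*2+54

w*2+54


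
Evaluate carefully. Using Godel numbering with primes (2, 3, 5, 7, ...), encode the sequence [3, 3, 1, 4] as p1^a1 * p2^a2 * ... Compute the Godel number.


Encode each element as an exponent of the corresponding prime:
  2^3 = 8
  3^3 = 27
  5^1 = 5
  7^4 = 2401
Product = 8 * 27 * 5 * 2401 = 2593080

2593080


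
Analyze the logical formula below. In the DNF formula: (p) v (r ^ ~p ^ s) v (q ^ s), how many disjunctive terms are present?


A DNF formula is a disjunction of terms (conjunctions).
Terms are separated by v.
Counting the disjuncts: 3 terms.

3


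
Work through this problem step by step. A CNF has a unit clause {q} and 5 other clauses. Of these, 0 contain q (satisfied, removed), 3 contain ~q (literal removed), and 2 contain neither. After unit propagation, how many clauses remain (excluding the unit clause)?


Satisfied (removed): 0
Shortened (remain): 3
Unchanged (remain): 2
Remaining = 3 + 2 = 5

5


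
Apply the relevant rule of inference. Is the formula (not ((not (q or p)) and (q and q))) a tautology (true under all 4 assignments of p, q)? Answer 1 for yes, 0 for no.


Check all 4 assignments:
p=0, q=0: 1
p=0, q=1: 1
p=1, q=0: 1
p=1, q=1: 1
Satisfying count = 4/4.
Tautology iff count = 4: yes.

1


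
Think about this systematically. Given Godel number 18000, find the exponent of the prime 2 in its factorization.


Factorize 18000 by dividing by 2 repeatedly.
Division steps: 2 divides 18000 exactly 4 time(s).
Exponent of 2 = 4

4


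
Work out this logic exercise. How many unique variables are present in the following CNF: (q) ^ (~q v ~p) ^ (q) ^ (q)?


Identify each variable that appears in the formula.
Variables found: p, q
Count = 2

2


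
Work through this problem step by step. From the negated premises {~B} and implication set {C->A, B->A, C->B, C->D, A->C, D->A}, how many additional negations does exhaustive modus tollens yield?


Initial negated facts: {~B}
Apply modus tollens to closure:
  ~B and C->B  =>  ~C
  ~C and A->C  =>  ~A
  ~A and D->A  =>  ~D
Final negated: {~A, ~B, ~C, ~D}
New negations: {~A, ~C, ~D}
Count = 3

3


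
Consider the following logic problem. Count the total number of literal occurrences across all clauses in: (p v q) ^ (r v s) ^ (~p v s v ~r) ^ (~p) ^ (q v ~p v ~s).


Counting literals in each clause:
Clause 1: 2 literal(s)
Clause 2: 2 literal(s)
Clause 3: 3 literal(s)
Clause 4: 1 literal(s)
Clause 5: 3 literal(s)
Total = 11

11


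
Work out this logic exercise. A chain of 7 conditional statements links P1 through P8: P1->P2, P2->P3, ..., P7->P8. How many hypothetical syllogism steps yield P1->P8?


With 7 implications in a chain connecting 8 propositions:
P1->P2, P2->P3, ..., P7->P8
Steps needed = (number of implications) - 1 = 7 - 1 = 6

6


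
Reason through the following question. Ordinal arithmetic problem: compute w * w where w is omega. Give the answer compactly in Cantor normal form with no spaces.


Compute w * w.
Ordinal * is associative and left-distributive over +, but NOT commutative; for finite n>1, n*w = w but w*n stays w*n.
w * w = w^2 by definition.
Result = w^2

w^2


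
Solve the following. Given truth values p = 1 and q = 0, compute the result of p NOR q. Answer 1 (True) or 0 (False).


p = 1, q = 0
Operation: p NOR q
Evaluate: 1 NOR 0 = 0

0


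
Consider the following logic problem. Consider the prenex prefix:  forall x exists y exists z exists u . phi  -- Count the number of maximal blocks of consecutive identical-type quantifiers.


Quantifier-type sequence: A E E E  (A=forall, E=exists)
Group into maximal same-type runs:
  Ax1 | Ex3
Number of blocks = 2

2


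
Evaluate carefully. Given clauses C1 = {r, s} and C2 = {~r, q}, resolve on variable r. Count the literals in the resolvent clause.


Remove r from C1 and ~r from C2.
C1 remainder: {s}
C2 remainder: {q}
Union (resolvent): {q, s}
Resolvent has 2 literal(s).

2


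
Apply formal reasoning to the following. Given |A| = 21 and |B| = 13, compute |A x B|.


The Cartesian product A x B contains all ordered pairs (a, b).
|A x B| = |A| * |B| = 21 * 13 = 273

273


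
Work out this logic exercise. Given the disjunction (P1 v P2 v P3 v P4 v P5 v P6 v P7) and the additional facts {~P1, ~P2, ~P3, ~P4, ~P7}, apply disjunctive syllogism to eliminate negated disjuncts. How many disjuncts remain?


Original disjuncts (7): P1, P2, P3, P4, P5, P6, P7
Negated (eliminate): ~P1, ~P2, ~P3, ~P4, ~P7
Remaining disjuncts: P5, P6
Count = 7 - 5 = 2

2


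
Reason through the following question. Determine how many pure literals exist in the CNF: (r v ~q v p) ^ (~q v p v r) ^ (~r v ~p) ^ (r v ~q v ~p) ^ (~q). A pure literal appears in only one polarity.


Check each variable for pure literal status:
p: mixed (not pure)
q: pure negative
r: mixed (not pure)
Pure literal count = 1

1


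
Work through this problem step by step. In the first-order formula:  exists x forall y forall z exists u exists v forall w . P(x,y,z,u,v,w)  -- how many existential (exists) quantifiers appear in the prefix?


Quantifier prefix: exists x forall y forall z exists u exists v forall w
Mark each quantifier type:
  E U U E E U
Universal count = 3, Existential count = 3
Asked for existential (exists) quantifiers: 3

3


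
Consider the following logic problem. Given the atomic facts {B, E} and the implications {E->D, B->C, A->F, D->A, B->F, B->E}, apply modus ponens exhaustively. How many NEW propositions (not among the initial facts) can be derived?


Initial facts: {B, E}
Apply modus ponens to closure:
  E and E->D  =>  D
  B and B->C  =>  C
  D and D->A  =>  A
  B and B->F  =>  F
Final known: {A, B, C, D, E, F}
New propositions: {A, C, D, F}
Count = 4

4


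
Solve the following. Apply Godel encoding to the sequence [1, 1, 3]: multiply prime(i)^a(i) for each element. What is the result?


Encode each element as an exponent of the corresponding prime:
  2^1 = 2
  3^1 = 3
  5^3 = 125
Product = 2 * 3 * 125 = 750

750


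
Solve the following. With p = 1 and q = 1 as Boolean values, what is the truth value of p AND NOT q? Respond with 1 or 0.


p = 1, q = 1
Operation: p AND NOT q
Evaluate: 1 AND NOT 1 = 0

0


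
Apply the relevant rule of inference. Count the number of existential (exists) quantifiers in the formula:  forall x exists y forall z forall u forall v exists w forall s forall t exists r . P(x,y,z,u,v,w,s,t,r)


Quantifier prefix: forall x exists y forall z forall u forall v exists w forall s forall t exists r
Mark each quantifier type:
  U E U U U E U U E
Universal count = 6, Existential count = 3
Asked for existential (exists) quantifiers: 3

3


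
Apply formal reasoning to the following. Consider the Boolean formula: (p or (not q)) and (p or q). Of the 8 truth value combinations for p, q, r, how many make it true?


Evaluate all 8 assignments for p, q, r:
p=0, q=0, r=0: 0
p=0, q=0, r=1: 0
p=0, q=1, r=0: 0
p=0, q=1, r=1: 0
p=1, q=0, r=0: 1
p=1, q=0, r=1: 1
p=1, q=1, r=0: 1
p=1, q=1, r=1: 1
Satisfying count = 4

4


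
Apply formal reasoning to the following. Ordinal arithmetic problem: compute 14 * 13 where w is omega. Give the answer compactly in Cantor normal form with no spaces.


Compute 14 * 13.
Ordinal * is associative and left-distributive over +, but NOT commutative; for finite n>1, n*w = w but w*n stays w*n.
Both finite; ordinal * agrees with natural *: 14 * 13 = 182.
Result = 182

182


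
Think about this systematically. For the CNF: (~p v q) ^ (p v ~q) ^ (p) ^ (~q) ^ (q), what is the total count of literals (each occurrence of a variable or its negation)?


Counting literals in each clause:
Clause 1: 2 literal(s)
Clause 2: 2 literal(s)
Clause 3: 1 literal(s)
Clause 4: 1 literal(s)
Clause 5: 1 literal(s)
Total = 7

7


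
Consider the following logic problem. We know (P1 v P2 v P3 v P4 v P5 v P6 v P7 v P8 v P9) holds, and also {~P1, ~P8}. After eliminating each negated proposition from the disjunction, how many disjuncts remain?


Original disjuncts (9): P1, P2, P3, P4, P5, P6, P7, P8, P9
Negated (eliminate): ~P1, ~P8
Remaining disjuncts: P2, P3, P4, P5, P6, P7, P9
Count = 9 - 2 = 7

7


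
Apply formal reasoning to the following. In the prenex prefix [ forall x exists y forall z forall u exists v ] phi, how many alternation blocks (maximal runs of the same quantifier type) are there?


Quantifier-type sequence: A E A A E  (A=forall, E=exists)
Group into maximal same-type runs:
  Ax1 | Ex1 | Ax2 | Ex1
Number of blocks = 4

4


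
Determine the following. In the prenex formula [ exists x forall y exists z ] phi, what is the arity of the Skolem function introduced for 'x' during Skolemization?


Quantifier prefix: exists x forall y exists z
'x' is existentially quantified at position 1.
No universal quantifiers precede it.
Skolem function arity = 0 (a Skolem constant)

0


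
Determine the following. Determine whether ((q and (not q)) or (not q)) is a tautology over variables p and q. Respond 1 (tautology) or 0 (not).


Check all 4 assignments:
p=0, q=0: 1
p=0, q=1: 0
p=1, q=0: 1
p=1, q=1: 0
Satisfying count = 2/4.
Tautology iff count = 4: no.

0


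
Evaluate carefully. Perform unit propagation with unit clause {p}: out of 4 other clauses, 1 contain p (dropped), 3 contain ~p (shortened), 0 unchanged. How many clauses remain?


Satisfied (removed): 1
Shortened (remain): 3
Unchanged (remain): 0
Remaining = 3 + 0 = 3

3


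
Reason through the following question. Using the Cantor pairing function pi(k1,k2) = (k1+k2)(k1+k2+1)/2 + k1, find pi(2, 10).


k1 + k2 = 12
(k1+k2)(k1+k2+1)/2 = 12 * 13 / 2 = 78
pi = 78 + 2 = 80

80


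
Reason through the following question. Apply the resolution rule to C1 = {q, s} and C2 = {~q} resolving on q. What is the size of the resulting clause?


Remove q from C1 and ~q from C2.
C1 remainder: {s}
C2 remainder: {}
Union (resolvent): {s}
Resolvent has 1 literal(s).

1


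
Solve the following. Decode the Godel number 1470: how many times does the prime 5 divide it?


Factorize 1470 by dividing by 5 repeatedly.
Division steps: 5 divides 1470 exactly 1 time(s).
Exponent of 5 = 1

1


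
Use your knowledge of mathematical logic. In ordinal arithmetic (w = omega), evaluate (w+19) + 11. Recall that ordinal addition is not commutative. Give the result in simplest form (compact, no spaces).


Compute (w+19) + 11.
Ordinal + is associative but NOT commutative; for finite n>0, n + w = w but w + n stays w+n.
By associativity: (w+19) + 11 = w + (19+11) = w+30.
Result = w+30

w+30


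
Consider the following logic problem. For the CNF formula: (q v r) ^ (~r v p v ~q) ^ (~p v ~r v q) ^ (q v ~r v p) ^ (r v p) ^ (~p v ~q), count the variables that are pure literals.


Check each variable for pure literal status:
p: mixed (not pure)
q: mixed (not pure)
r: mixed (not pure)
Pure literal count = 0

0


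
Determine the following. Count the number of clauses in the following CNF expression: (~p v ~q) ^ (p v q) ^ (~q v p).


A CNF formula is a conjunction of clauses.
Clauses are separated by ^.
Counting the conjuncts: 3 clauses.

3


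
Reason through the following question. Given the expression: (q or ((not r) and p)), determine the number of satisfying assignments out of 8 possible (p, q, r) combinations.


Check all 8 assignments:
p=0, q=0, r=0: 0
p=0, q=0, r=1: 0
p=0, q=1, r=0: 1
p=0, q=1, r=1: 1
p=1, q=0, r=0: 1
p=1, q=0, r=1: 0
p=1, q=1, r=0: 1
p=1, q=1, r=1: 1
Count of True = 5

5


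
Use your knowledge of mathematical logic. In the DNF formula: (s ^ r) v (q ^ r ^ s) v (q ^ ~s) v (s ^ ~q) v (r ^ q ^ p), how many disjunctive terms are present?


A DNF formula is a disjunction of terms (conjunctions).
Terms are separated by v.
Counting the disjuncts: 5 terms.

5


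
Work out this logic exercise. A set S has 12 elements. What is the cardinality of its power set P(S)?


The power set of a set with n elements has 2^n elements.
|P(S)| = 2^12 = 4096

4096


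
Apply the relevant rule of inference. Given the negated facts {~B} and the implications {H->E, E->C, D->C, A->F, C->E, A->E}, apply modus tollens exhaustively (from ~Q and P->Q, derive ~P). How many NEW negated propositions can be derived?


Initial negated facts: {~B}
Apply modus tollens to closure:
  (no implication fires)
Final negated: {~B}
New negations: {(none)}
Count = 0

0


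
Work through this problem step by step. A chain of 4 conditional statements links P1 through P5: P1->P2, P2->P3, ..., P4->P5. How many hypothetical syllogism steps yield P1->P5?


With 4 implications in a chain connecting 5 propositions:
P1->P2, P2->P3, ..., P4->P5
Steps needed = (number of implications) - 1 = 4 - 1 = 3

3


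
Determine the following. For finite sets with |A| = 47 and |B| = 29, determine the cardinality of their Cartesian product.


The Cartesian product A x B contains all ordered pairs (a, b).
|A x B| = |A| * |B| = 47 * 29 = 1363

1363


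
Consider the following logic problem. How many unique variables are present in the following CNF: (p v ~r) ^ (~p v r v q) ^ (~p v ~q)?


Identify each variable that appears in the formula.
Variables found: p, q, r
Count = 3

3


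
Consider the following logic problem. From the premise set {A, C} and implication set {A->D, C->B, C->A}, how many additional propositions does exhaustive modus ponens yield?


Initial facts: {A, C}
Apply modus ponens to closure:
  A and A->D  =>  D
  C and C->B  =>  B
Final known: {A, B, C, D}
New propositions: {B, D}
Count = 2

2


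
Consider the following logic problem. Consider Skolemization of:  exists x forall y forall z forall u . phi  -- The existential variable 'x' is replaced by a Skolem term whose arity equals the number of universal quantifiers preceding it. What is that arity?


Quantifier prefix: exists x forall y forall z forall u
'x' is existentially quantified at position 1.
No universal quantifiers precede it.
Skolem function arity = 0 (a Skolem constant)

0


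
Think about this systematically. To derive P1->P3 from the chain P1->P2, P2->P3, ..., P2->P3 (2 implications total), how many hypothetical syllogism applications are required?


With 2 implications in a chain connecting 3 propositions:
P1->P2, P2->P3, ..., P2->P3
Steps needed = (number of implications) - 1 = 2 - 1 = 1

1


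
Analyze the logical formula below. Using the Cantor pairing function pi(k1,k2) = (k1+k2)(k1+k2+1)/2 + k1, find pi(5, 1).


k1 + k2 = 6
(k1+k2)(k1+k2+1)/2 = 6 * 7 / 2 = 21
pi = 21 + 5 = 26

26


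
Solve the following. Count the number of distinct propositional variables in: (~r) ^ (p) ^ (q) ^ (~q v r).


Identify each variable that appears in the formula.
Variables found: p, q, r
Count = 3

3


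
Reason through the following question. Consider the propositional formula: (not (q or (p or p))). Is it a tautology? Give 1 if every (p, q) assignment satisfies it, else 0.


Check all 4 assignments:
p=0, q=0: 1
p=0, q=1: 0
p=1, q=0: 0
p=1, q=1: 0
Satisfying count = 1/4.
Tautology iff count = 4: no.

0


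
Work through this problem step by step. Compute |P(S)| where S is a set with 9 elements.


The power set of a set with n elements has 2^n elements.
|P(S)| = 2^9 = 512

512


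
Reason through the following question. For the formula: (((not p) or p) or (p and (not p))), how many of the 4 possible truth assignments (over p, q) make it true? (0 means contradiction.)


Check all 4 assignments:
p=0, q=0: 1
p=0, q=1: 1
p=1, q=0: 1
p=1, q=1: 1
Count of True = 4

4


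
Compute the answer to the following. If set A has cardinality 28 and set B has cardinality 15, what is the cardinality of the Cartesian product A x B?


The Cartesian product A x B contains all ordered pairs (a, b).
|A x B| = |A| * |B| = 28 * 15 = 420

420


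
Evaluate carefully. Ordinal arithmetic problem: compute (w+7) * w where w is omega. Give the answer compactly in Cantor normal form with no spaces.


Compute (w+7) * w.
Ordinal * is associative and left-distributive over +, but NOT commutative; for finite n>1, n*w = w but w*n stays w*n.
(w+7) * w = sup{(w+7)*k : k<w} = sup{w*k+7} = w^2 (the +7 tail is absorbed in the limit).
Result = w^2

w^2


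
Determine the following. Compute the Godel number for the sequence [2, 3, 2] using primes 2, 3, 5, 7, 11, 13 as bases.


Encode each element as an exponent of the corresponding prime:
  2^2 = 4
  3^3 = 27
  5^2 = 25
Product = 4 * 27 * 25 = 2700

2700


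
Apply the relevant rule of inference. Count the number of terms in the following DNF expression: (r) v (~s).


A DNF formula is a disjunction of terms (conjunctions).
Terms are separated by v.
Counting the disjuncts: 2 terms.

2


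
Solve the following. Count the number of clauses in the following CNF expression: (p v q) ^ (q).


A CNF formula is a conjunction of clauses.
Clauses are separated by ^.
Counting the conjuncts: 2 clauses.

2


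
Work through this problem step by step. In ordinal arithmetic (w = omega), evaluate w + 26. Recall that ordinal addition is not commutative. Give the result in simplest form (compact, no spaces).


Compute w + 26.
Ordinal + is associative but NOT commutative; for finite n>0, n + w = w but w + n stays w+n.
w + 26 is already in normal form (a successor ordinal beyond w).
Result = w+26

w+26


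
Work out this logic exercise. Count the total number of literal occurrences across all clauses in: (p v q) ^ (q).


Counting literals in each clause:
Clause 1: 2 literal(s)
Clause 2: 1 literal(s)
Total = 3

3


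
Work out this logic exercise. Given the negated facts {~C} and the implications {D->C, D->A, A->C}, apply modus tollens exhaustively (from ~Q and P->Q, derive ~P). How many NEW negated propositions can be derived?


Initial negated facts: {~C}
Apply modus tollens to closure:
  ~C and D->C  =>  ~D
  ~C and A->C  =>  ~A
Final negated: {~A, ~C, ~D}
New negations: {~A, ~D}
Count = 2

2


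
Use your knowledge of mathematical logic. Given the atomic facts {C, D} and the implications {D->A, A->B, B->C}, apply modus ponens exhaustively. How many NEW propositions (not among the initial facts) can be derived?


Initial facts: {C, D}
Apply modus ponens to closure:
  D and D->A  =>  A
  A and A->B  =>  B
Final known: {A, B, C, D}
New propositions: {A, B}
Count = 2

2


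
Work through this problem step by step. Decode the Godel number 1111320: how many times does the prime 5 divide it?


Factorize 1111320 by dividing by 5 repeatedly.
Division steps: 5 divides 1111320 exactly 1 time(s).
Exponent of 5 = 1

1


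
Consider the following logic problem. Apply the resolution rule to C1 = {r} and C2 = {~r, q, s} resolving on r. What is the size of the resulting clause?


Remove r from C1 and ~r from C2.
C1 remainder: {}
C2 remainder: {q, s}
Union (resolvent): {q, s}
Resolvent has 2 literal(s).

2


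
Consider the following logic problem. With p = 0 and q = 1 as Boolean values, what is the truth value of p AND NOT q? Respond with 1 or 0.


p = 0, q = 1
Operation: p AND NOT q
Evaluate: 0 AND NOT 1 = 0

0


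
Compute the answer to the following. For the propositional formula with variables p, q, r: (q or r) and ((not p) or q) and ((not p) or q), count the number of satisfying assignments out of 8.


Evaluate all 8 assignments for p, q, r:
p=0, q=0, r=0: 0
p=0, q=0, r=1: 1
p=0, q=1, r=0: 1
p=0, q=1, r=1: 1
p=1, q=0, r=0: 0
p=1, q=0, r=1: 0
p=1, q=1, r=0: 1
p=1, q=1, r=1: 1
Satisfying count = 5

5


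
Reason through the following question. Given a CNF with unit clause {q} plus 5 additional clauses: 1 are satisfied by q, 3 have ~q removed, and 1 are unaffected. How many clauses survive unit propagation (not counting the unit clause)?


Satisfied (removed): 1
Shortened (remain): 3
Unchanged (remain): 1
Remaining = 3 + 1 = 4

4


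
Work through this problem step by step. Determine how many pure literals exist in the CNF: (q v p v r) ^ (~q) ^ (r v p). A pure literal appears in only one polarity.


Check each variable for pure literal status:
p: pure positive
q: mixed (not pure)
r: pure positive
Pure literal count = 2

2


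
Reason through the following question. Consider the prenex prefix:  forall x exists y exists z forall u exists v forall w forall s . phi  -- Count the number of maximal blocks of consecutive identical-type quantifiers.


Quantifier-type sequence: A E E A E A A  (A=forall, E=exists)
Group into maximal same-type runs:
  Ax1 | Ex2 | Ax1 | Ex1 | Ax2
Number of blocks = 5

5


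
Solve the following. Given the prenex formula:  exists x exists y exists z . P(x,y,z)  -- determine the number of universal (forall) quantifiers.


Quantifier prefix: exists x exists y exists z
Mark each quantifier type:
  E E E
Universal count = 0, Existential count = 3
Asked for universal (forall) quantifiers: 0

0


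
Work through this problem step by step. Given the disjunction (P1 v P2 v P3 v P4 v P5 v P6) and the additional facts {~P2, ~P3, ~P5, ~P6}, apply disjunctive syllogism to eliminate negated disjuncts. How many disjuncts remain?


Original disjuncts (6): P1, P2, P3, P4, P5, P6
Negated (eliminate): ~P2, ~P3, ~P5, ~P6
Remaining disjuncts: P1, P4
Count = 6 - 4 = 2

2


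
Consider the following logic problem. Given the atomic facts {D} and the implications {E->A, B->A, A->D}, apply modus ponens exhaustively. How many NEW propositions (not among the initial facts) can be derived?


Initial facts: {D}
Apply modus ponens to closure:
  (no implication fires)
Final known: {D}
New propositions: {(none)}
Count = 0

0


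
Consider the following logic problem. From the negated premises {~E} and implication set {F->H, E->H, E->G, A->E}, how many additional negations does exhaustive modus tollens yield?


Initial negated facts: {~E}
Apply modus tollens to closure:
  ~E and A->E  =>  ~A
Final negated: {~A, ~E}
New negations: {~A}
Count = 1

1


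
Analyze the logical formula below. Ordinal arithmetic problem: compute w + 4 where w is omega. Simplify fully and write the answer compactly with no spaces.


Compute w + 4.
Ordinal + is associative but NOT commutative; for finite n>0, n + w = w but w + n stays w+n.
w + 4 is already in normal form (a successor ordinal beyond w).
Result = w+4

w+4


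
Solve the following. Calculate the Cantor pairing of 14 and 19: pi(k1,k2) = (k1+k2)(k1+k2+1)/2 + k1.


k1 + k2 = 33
(k1+k2)(k1+k2+1)/2 = 33 * 34 / 2 = 561
pi = 561 + 14 = 575

575


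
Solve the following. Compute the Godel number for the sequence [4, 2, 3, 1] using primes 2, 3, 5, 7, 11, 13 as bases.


Encode each element as an exponent of the corresponding prime:
  2^4 = 16
  3^2 = 9
  5^3 = 125
  7^1 = 7
Product = 16 * 9 * 125 * 7 = 126000

126000


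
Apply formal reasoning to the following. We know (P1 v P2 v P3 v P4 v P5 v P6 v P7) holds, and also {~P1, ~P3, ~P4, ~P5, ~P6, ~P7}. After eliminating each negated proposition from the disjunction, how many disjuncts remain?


Original disjuncts (7): P1, P2, P3, P4, P5, P6, P7
Negated (eliminate): ~P1, ~P3, ~P4, ~P5, ~P6, ~P7
Remaining disjuncts: P2
Count = 7 - 6 = 1

1


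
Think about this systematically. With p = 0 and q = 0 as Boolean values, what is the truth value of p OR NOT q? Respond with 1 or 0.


p = 0, q = 0
Operation: p OR NOT q
Evaluate: 0 OR NOT 0 = 1

1


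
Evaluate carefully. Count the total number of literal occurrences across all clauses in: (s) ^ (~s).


Counting literals in each clause:
Clause 1: 1 literal(s)
Clause 2: 1 literal(s)
Total = 2

2


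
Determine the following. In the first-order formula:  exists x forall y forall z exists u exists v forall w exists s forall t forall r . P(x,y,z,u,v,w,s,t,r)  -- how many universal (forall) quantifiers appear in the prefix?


Quantifier prefix: exists x forall y forall z exists u exists v forall w exists s forall t forall r
Mark each quantifier type:
  E U U E E U E U U
Universal count = 5, Existential count = 4
Asked for universal (forall) quantifiers: 5

5


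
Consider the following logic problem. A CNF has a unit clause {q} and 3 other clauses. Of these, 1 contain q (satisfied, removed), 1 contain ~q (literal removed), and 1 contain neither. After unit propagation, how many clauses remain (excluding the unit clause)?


Satisfied (removed): 1
Shortened (remain): 1
Unchanged (remain): 1
Remaining = 1 + 1 = 2

2


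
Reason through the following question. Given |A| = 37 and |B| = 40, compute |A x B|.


The Cartesian product A x B contains all ordered pairs (a, b).
|A x B| = |A| * |B| = 37 * 40 = 1480

1480


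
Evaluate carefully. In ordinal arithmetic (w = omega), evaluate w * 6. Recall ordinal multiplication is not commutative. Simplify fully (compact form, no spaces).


Compute w * 6.
Ordinal * is associative and left-distributive over +, but NOT commutative; for finite n>1, n*w = w but w*n stays w*n.
w * 6 means 6 copies of w concatenated: w*6.
Result = w*6

w*6


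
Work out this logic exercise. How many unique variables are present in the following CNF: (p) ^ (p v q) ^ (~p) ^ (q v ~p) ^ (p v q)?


Identify each variable that appears in the formula.
Variables found: p, q
Count = 2

2


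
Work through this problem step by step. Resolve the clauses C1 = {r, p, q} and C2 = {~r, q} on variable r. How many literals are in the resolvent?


Remove r from C1 and ~r from C2.
C1 remainder: {p, q}
C2 remainder: {q}
Union (resolvent): {p, q}
Resolvent has 2 literal(s).

2


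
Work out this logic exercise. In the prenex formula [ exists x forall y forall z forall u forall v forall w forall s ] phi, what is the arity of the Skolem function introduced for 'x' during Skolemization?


Quantifier prefix: exists x forall y forall z forall u forall v forall w forall s
'x' is existentially quantified at position 1.
No universal quantifiers precede it.
Skolem function arity = 0 (a Skolem constant)

0


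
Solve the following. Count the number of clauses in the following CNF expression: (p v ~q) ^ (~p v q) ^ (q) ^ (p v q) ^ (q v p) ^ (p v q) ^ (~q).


A CNF formula is a conjunction of clauses.
Clauses are separated by ^.
Counting the conjuncts: 7 clauses.

7


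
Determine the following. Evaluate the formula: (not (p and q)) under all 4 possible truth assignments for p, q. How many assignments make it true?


Check all 4 assignments:
p=0, q=0: 1
p=0, q=1: 1
p=1, q=0: 1
p=1, q=1: 0
Count of True = 3

3


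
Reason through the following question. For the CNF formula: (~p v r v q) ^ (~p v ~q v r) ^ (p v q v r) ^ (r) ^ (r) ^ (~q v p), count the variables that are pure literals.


Check each variable for pure literal status:
p: mixed (not pure)
q: mixed (not pure)
r: pure positive
Pure literal count = 1

1


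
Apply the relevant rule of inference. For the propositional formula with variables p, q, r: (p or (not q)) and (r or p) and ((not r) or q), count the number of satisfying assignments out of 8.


Evaluate all 8 assignments for p, q, r:
p=0, q=0, r=0: 0
p=0, q=0, r=1: 0
p=0, q=1, r=0: 0
p=0, q=1, r=1: 0
p=1, q=0, r=0: 1
p=1, q=0, r=1: 0
p=1, q=1, r=0: 1
p=1, q=1, r=1: 1
Satisfying count = 3

3


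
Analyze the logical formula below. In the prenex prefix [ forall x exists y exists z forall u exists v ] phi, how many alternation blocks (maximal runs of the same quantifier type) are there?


Quantifier-type sequence: A E E A E  (A=forall, E=exists)
Group into maximal same-type runs:
  Ax1 | Ex2 | Ax1 | Ex1
Number of blocks = 4

4


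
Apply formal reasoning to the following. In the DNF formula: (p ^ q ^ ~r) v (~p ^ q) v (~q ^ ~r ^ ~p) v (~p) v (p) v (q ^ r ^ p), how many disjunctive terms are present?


A DNF formula is a disjunction of terms (conjunctions).
Terms are separated by v.
Counting the disjuncts: 6 terms.

6


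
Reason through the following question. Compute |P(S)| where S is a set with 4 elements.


The power set of a set with n elements has 2^n elements.
|P(S)| = 2^4 = 16

16
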